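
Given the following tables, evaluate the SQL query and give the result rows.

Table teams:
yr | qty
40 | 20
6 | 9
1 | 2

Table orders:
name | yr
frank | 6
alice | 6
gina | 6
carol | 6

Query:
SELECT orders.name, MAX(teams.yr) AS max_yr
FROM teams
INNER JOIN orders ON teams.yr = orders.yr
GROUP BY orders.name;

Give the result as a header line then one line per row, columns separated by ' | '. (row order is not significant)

After JOIN orders (4 rows):
teams.yr | teams.qty | orders.name | orders.yr
6 | 9 | frank | 6
6 | 9 | alice | 6
6 | 9 | gina | 6
6 | 9 | carol | 6
After GROUP BY (4 rows):
orders.name | max_yr
frank | 6
alice | 6
gina | 6
carol | 6

== RESULT ==
orders.name | max_yr
frank | 6
alice | 6
gina | 6
carol | 6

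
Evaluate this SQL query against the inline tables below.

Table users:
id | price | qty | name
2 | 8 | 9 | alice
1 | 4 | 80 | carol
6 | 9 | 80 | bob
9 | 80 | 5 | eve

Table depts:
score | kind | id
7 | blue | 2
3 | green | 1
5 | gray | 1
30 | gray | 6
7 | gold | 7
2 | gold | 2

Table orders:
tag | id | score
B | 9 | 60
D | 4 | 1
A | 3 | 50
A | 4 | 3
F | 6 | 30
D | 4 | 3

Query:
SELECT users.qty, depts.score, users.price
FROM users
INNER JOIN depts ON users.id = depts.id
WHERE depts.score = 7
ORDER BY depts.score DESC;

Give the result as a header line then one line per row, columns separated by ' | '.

== RESULT ==
users.qty | depts.score | users.price
9 | 7 | 8

Derivation:
After JOIN depts (5 rows):
users.id | users.price | users.qty | users.name | depts.score | depts.kind | depts.id
2 | 8 | 9 | alice | 7 | blue | 2
2 | 8 | 9 | alice | 2 | gold | 2
1 | 4 | 80 | carol | 3 | green | 1
1 | 4 | 80 | carol | 5 | gray | 1
6 | 9 | 80 | bob | 30 | gray | 6
After WHERE (1 rows):
users.id | users.price | users.qty | users.name | depts.score | depts.kind | depts.id
2 | 8 | 9 | alice | 7 | blue | 2
After SELECT (1 rows):
users.qty | depts.score | users.price
9 | 7 | 8
After ORDER BY (1 rows):
users.qty | depts.score | users.price
9 | 7 | 8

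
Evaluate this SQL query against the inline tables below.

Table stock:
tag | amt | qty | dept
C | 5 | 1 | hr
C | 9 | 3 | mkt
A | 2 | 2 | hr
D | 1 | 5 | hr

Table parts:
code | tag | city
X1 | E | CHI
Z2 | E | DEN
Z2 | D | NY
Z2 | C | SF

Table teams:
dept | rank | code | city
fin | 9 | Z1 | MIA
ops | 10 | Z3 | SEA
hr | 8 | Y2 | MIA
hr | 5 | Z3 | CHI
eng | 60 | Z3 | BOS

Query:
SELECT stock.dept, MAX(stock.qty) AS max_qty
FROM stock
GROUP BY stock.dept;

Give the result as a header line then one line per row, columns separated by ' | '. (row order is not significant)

After GROUP BY (2 rows):
stock.dept | max_qty
hr | 5
mkt | 3

== RESULT ==
stock.dept | max_qty
hr | 5
mkt | 3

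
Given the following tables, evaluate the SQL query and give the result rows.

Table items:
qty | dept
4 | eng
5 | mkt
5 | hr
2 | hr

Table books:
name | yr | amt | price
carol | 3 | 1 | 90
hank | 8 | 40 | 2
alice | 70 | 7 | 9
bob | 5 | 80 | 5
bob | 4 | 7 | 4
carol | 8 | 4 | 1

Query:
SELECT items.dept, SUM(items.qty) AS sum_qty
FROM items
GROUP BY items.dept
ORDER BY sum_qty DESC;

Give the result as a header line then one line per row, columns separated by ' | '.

After GROUP BY (3 rows):
items.dept | sum_qty
eng | 4
mkt | 5
hr | 7
After ORDER BY (3 rows):
items.dept | sum_qty
hr | 7
mkt | 5
eng | 4

== RESULT ==
items.dept | sum_qty
hr | 7
mkt | 5
eng | 4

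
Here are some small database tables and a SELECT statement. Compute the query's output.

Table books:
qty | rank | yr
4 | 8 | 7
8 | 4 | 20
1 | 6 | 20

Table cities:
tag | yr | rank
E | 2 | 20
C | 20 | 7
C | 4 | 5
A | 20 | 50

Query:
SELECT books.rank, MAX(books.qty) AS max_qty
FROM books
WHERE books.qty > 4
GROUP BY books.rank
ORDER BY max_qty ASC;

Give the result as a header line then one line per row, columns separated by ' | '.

After WHERE (1 rows):
books.qty | books.rank | books.yr
8 | 4 | 20
After GROUP BY (1 rows):
books.rank | max_qty
4 | 8
After ORDER BY (1 rows):
books.rank | max_qty
4 | 8

== RESULT ==
books.rank | max_qty
4 | 8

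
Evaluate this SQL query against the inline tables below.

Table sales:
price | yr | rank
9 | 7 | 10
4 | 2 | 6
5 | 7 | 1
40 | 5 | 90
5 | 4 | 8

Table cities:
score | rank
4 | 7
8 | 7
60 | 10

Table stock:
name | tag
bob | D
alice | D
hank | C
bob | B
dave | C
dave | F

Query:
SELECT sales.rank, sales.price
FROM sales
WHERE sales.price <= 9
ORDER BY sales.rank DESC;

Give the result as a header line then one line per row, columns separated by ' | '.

After WHERE (4 rows):
sales.price | sales.yr | sales.rank
9 | 7 | 10
4 | 2 | 6
5 | 7 | 1
5 | 4 | 8
After SELECT (4 rows):
sales.rank | sales.price
10 | 9
6 | 4
1 | 5
8 | 5
After ORDER BY (4 rows):
sales.rank | sales.price
10 | 9
8 | 5
6 | 4
1 | 5

== RESULT ==
sales.rank | sales.price
10 | 9
8 | 5
6 | 4
1 | 5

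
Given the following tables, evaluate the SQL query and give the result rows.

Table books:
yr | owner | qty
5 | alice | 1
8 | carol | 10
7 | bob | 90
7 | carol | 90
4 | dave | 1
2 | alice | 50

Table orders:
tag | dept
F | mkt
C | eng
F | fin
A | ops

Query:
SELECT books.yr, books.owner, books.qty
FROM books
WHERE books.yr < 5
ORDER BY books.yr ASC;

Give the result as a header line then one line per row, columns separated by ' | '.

After WHERE (2 rows):
books.yr | books.owner | books.qty
4 | dave | 1
2 | alice | 50
After SELECT (2 rows):
books.yr | books.owner | books.qty
4 | dave | 1
2 | alice | 50
After ORDER BY (2 rows):
books.yr | books.owner | books.qty
2 | alice | 50
4 | dave | 1

== RESULT ==
books.yr | books.owner | books.qty
2 | alice | 50
4 | dave | 1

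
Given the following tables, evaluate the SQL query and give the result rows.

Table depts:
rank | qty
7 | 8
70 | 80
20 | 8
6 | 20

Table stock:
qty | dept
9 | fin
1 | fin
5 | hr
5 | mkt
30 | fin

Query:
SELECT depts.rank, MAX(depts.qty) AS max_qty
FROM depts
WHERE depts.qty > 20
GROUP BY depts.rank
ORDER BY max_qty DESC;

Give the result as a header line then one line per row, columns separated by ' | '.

After WHERE (1 rows):
depts.rank | depts.qty
70 | 80
After GROUP BY (1 rows):
depts.rank | max_qty
70 | 80
After ORDER BY (1 rows):
depts.rank | max_qty
70 | 80

== RESULT ==
depts.rank | max_qty
70 | 80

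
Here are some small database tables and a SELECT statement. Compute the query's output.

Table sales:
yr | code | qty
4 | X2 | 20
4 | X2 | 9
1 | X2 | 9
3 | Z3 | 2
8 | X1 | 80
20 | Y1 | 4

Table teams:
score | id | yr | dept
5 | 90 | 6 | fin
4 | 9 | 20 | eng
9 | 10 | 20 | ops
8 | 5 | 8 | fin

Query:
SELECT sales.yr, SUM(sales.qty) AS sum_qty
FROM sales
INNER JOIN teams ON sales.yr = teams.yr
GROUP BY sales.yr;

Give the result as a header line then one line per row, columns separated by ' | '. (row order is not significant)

== RESULT ==
sales.yr | sum_qty
8 | 80
20 | 8

Derivation:
After JOIN teams (3 rows):
sales.yr | sales.code | sales.qty | teams.score | teams.id | teams.yr | teams.dept
8 | X1 | 80 | 8 | 5 | 8 | fin
20 | Y1 | 4 | 4 | 9 | 20 | eng
20 | Y1 | 4 | 9 | 10 | 20 | ops
After GROUP BY (2 rows):
sales.yr | sum_qty
8 | 80
20 | 8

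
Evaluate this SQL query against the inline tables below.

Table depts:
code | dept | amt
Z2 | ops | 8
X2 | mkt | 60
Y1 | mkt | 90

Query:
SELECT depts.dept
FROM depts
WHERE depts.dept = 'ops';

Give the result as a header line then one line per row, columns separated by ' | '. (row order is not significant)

== RESULT ==
depts.dept
ops

Derivation:
After WHERE (1 rows):
depts.code | depts.dept | depts.amt
Z2 | ops | 8
After SELECT (1 rows):
depts.dept
ops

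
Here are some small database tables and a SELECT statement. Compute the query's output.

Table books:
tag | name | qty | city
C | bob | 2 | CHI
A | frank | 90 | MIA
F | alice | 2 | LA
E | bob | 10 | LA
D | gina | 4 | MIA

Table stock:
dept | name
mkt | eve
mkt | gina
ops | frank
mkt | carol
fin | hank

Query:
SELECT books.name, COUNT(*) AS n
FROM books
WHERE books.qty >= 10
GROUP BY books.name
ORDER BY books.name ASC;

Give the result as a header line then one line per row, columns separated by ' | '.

== RESULT ==
books.name | n
bob | 1
frank | 1

Derivation:
After WHERE (2 rows):
books.tag | books.name | books.qty | books.city
A | frank | 90 | MIA
E | bob | 10 | LA
After GROUP BY (2 rows):
books.name | n
frank | 1
bob | 1
After ORDER BY (2 rows):
books.name | n
bob | 1
frank | 1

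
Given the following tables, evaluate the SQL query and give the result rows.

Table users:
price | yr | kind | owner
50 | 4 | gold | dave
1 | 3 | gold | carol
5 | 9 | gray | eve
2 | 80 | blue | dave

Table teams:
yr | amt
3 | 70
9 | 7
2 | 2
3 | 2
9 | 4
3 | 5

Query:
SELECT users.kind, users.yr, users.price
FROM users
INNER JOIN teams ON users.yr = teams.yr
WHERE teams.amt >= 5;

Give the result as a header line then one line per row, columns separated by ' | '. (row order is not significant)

== RESULT ==
users.kind | users.yr | users.price
gold | 3 | 1
gold | 3 | 1
gray | 9 | 5

Derivation:
After JOIN teams (5 rows):
users.price | users.yr | users.kind | users.owner | teams.yr | teams.amt
1 | 3 | gold | carol | 3 | 70
1 | 3 | gold | carol | 3 | 2
1 | 3 | gold | carol | 3 | 5
5 | 9 | gray | eve | 9 | 7
5 | 9 | gray | eve | 9 | 4
After WHERE (3 rows):
users.price | users.yr | users.kind | users.owner | teams.yr | teams.amt
1 | 3 | gold | carol | 3 | 70
1 | 3 | gold | carol | 3 | 5
5 | 9 | gray | eve | 9 | 7
After SELECT (3 rows):
users.kind | users.yr | users.price
gold | 3 | 1
gold | 3 | 1
gray | 9 | 5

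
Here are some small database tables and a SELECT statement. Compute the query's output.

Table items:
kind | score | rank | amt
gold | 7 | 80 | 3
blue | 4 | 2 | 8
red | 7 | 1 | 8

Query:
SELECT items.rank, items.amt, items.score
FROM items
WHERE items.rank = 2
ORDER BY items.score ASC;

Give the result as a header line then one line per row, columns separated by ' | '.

After WHERE (1 rows):
items.kind | items.score | items.rank | items.amt
blue | 4 | 2 | 8
After SELECT (1 rows):
items.rank | items.amt | items.score
2 | 8 | 4
After ORDER BY (1 rows):
items.rank | items.amt | items.score
2 | 8 | 4

== RESULT ==
items.rank | items.amt | items.score
2 | 8 | 4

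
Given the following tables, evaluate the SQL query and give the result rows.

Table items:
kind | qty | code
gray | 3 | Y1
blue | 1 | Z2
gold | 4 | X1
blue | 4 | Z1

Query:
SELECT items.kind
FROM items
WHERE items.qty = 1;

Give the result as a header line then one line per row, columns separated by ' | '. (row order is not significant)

After WHERE (1 rows):
items.kind | items.qty | items.code
blue | 1 | Z2
After SELECT (1 rows):
items.kind
blue

== RESULT ==
items.kind
blue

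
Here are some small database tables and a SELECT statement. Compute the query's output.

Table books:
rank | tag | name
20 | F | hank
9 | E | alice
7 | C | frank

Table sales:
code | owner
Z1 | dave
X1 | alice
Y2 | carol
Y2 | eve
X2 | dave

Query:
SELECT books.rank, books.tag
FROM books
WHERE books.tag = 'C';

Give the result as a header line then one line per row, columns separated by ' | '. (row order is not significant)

After WHERE (1 rows):
books.rank | books.tag | books.name
7 | C | frank
After SELECT (1 rows):
books.rank | books.tag
7 | C

== RESULT ==
books.rank | books.tag
7 | C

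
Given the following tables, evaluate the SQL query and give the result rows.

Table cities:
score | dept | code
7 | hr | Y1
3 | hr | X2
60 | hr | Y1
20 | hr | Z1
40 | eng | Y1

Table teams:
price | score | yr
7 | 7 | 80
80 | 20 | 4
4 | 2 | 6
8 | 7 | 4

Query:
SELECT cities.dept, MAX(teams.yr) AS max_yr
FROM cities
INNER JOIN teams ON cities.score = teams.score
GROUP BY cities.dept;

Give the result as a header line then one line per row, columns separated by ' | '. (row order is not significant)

After JOIN teams (3 rows):
cities.score | cities.dept | cities.code | teams.price | teams.score | teams.yr
7 | hr | Y1 | 7 | 7 | 80
7 | hr | Y1 | 8 | 7 | 4
20 | hr | Z1 | 80 | 20 | 4
After GROUP BY (1 rows):
cities.dept | max_yr
hr | 80

== RESULT ==
cities.dept | max_yr
hr | 80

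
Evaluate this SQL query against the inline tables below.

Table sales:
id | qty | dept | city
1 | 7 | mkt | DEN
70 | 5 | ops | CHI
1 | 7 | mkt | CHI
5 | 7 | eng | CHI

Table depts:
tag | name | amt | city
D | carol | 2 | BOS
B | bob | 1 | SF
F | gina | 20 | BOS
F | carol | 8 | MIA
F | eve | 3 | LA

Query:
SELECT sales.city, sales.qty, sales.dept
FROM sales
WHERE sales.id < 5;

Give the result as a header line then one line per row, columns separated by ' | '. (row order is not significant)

== RESULT ==
sales.city | sales.qty | sales.dept
DEN | 7 | mkt
CHI | 7 | mkt

Derivation:
After WHERE (2 rows):
sales.id | sales.qty | sales.dept | sales.city
1 | 7 | mkt | DEN
1 | 7 | mkt | CHI
After SELECT (2 rows):
sales.city | sales.qty | sales.dept
DEN | 7 | mkt
CHI | 7 | mkt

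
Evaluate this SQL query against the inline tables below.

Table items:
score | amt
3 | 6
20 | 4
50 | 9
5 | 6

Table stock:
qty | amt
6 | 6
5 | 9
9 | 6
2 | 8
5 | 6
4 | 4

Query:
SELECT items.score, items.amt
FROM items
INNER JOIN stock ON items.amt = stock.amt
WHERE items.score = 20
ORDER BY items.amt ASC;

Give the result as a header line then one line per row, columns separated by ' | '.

== RESULT ==
items.score | items.amt
20 | 4

Derivation:
After JOIN stock (8 rows):
items.score | items.amt | stock.qty | stock.amt
3 | 6 | 6 | 6
3 | 6 | 9 | 6
3 | 6 | 5 | 6
20 | 4 | 4 | 4
50 | 9 | 5 | 9
5 | 6 | 6 | 6
5 | 6 | 9 | 6
5 | 6 | 5 | 6
After WHERE (1 rows):
items.score | items.amt | stock.qty | stock.amt
20 | 4 | 4 | 4
After SELECT (1 rows):
items.score | items.amt
20 | 4
After ORDER BY (1 rows):
items.score | items.amt
20 | 4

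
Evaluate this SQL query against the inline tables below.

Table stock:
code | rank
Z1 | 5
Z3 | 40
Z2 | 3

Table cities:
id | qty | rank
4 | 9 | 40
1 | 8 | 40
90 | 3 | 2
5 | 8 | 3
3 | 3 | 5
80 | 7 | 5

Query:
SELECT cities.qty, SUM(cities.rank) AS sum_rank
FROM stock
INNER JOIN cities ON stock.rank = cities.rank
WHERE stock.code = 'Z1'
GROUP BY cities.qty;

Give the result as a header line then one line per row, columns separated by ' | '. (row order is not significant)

After JOIN cities (5 rows):
stock.code | stock.rank | cities.id | cities.qty | cities.rank
Z1 | 5 | 3 | 3 | 5
Z1 | 5 | 80 | 7 | 5
Z3 | 40 | 4 | 9 | 40
Z3 | 40 | 1 | 8 | 40
Z2 | 3 | 5 | 8 | 3
After WHERE (2 rows):
stock.code | stock.rank | cities.id | cities.qty | cities.rank
Z1 | 5 | 3 | 3 | 5
Z1 | 5 | 80 | 7 | 5
After GROUP BY (2 rows):
cities.qty | sum_rank
3 | 5
7 | 5

== RESULT ==
cities.qty | sum_rank
3 | 5
7 | 5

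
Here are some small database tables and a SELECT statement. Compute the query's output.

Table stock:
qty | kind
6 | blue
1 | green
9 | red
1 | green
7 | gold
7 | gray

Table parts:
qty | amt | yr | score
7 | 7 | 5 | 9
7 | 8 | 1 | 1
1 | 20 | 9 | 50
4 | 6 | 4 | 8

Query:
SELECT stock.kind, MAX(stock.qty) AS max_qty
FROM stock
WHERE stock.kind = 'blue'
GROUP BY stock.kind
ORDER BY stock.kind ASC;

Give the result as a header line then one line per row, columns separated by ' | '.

After WHERE (1 rows):
stock.qty | stock.kind
6 | blue
After GROUP BY (1 rows):
stock.kind | max_qty
blue | 6
After ORDER BY (1 rows):
stock.kind | max_qty
blue | 6

== RESULT ==
stock.kind | max_qty
blue | 6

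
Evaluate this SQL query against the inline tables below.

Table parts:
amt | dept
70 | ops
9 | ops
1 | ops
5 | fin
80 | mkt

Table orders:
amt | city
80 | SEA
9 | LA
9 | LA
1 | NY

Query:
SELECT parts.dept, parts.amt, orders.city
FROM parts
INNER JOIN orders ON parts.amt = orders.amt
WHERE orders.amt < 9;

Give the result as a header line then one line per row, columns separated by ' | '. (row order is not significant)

== RESULT ==
parts.dept | parts.amt | orders.city
ops | 1 | NY

Derivation:
After JOIN orders (4 rows):
parts.amt | parts.dept | orders.amt | orders.city
9 | ops | 9 | LA
9 | ops | 9 | LA
1 | ops | 1 | NY
80 | mkt | 80 | SEA
After WHERE (1 rows):
parts.amt | parts.dept | orders.amt | orders.city
1 | ops | 1 | NY
After SELECT (1 rows):
parts.dept | parts.amt | orders.city
ops | 1 | NY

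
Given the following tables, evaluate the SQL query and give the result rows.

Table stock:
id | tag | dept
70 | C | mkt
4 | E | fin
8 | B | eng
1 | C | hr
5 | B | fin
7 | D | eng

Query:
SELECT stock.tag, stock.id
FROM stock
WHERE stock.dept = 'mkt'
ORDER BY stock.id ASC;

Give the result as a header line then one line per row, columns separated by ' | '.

== RESULT ==
stock.tag | stock.id
C | 70

Derivation:
After WHERE (1 rows):
stock.id | stock.tag | stock.dept
70 | C | mkt
After SELECT (1 rows):
stock.tag | stock.id
C | 70
After ORDER BY (1 rows):
stock.tag | stock.id
C | 70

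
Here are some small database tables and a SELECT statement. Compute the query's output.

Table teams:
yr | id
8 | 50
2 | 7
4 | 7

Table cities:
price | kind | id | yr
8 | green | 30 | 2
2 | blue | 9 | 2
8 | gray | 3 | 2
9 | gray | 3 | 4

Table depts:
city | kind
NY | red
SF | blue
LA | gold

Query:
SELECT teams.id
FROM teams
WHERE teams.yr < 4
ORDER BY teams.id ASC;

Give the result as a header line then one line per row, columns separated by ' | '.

== RESULT ==
teams.id
7

Derivation:
After WHERE (1 rows):
teams.yr | teams.id
2 | 7
After SELECT (1 rows):
teams.id
7
After ORDER BY (1 rows):
teams.id
7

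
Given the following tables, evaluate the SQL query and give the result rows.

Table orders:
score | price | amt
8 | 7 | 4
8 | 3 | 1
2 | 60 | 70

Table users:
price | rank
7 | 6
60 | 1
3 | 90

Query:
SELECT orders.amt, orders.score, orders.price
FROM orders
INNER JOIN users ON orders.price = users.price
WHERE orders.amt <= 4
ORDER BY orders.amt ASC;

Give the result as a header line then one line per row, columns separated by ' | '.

== RESULT ==
orders.amt | orders.score | orders.price
1 | 8 | 3
4 | 8 | 7

Derivation:
After JOIN users (3 rows):
orders.score | orders.price | orders.amt | users.price | users.rank
8 | 7 | 4 | 7 | 6
8 | 3 | 1 | 3 | 90
2 | 60 | 70 | 60 | 1
After WHERE (2 rows):
orders.score | orders.price | orders.amt | users.price | users.rank
8 | 7 | 4 | 7 | 6
8 | 3 | 1 | 3 | 90
After SELECT (2 rows):
orders.amt | orders.score | orders.price
4 | 8 | 7
1 | 8 | 3
After ORDER BY (2 rows):
orders.amt | orders.score | orders.price
1 | 8 | 3
4 | 8 | 7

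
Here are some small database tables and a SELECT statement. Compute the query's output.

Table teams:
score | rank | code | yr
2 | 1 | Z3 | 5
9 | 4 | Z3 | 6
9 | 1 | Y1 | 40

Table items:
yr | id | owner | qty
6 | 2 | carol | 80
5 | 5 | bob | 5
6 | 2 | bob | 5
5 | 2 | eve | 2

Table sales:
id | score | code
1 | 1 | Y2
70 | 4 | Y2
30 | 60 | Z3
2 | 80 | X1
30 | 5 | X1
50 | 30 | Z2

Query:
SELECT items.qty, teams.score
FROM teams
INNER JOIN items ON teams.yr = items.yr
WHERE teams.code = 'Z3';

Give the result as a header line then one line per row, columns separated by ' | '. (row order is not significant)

== RESULT ==
items.qty | teams.score
5 | 2
2 | 2
80 | 9
5 | 9

Derivation:
After JOIN items (4 rows):
teams.score | teams.rank | teams.code | teams.yr | items.yr | items.id | items.owner | items.qty
2 | 1 | Z3 | 5 | 5 | 5 | bob | 5
2 | 1 | Z3 | 5 | 5 | 2 | eve | 2
9 | 4 | Z3 | 6 | 6 | 2 | carol | 80
9 | 4 | Z3 | 6 | 6 | 2 | bob | 5
After WHERE (4 rows):
teams.score | teams.rank | teams.code | teams.yr | items.yr | items.id | items.owner | items.qty
2 | 1 | Z3 | 5 | 5 | 5 | bob | 5
2 | 1 | Z3 | 5 | 5 | 2 | eve | 2
9 | 4 | Z3 | 6 | 6 | 2 | carol | 80
9 | 4 | Z3 | 6 | 6 | 2 | bob | 5
After SELECT (4 rows):
items.qty | teams.score
5 | 2
2 | 2
80 | 9
5 | 9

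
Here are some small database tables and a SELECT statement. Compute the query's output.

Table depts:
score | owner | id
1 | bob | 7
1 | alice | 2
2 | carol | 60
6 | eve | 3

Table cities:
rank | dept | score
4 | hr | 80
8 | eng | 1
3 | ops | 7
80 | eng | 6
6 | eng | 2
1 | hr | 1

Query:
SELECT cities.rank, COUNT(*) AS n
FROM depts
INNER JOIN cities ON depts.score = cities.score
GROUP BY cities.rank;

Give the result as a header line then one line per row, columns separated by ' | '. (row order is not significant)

== RESULT ==
cities.rank | n
8 | 2
1 | 2
6 | 1
80 | 1

Derivation:
After JOIN cities (6 rows):
depts.score | depts.owner | depts.id | cities.rank | cities.dept | cities.score
1 | bob | 7 | 8 | eng | 1
1 | bob | 7 | 1 | hr | 1
1 | alice | 2 | 8 | eng | 1
1 | alice | 2 | 1 | hr | 1
2 | carol | 60 | 6 | eng | 2
6 | eve | 3 | 80 | eng | 6
After GROUP BY (4 rows):
cities.rank | n
8 | 2
1 | 2
6 | 1
80 | 1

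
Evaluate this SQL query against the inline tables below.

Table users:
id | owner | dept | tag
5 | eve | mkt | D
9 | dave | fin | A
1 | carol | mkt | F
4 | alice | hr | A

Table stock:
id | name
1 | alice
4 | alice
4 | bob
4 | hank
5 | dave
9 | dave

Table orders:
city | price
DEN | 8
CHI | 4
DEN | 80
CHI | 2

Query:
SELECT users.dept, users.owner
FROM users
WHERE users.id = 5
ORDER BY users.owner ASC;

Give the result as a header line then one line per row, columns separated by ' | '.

== RESULT ==
users.dept | users.owner
mkt | eve

Derivation:
After WHERE (1 rows):
users.id | users.owner | users.dept | users.tag
5 | eve | mkt | D
After SELECT (1 rows):
users.dept | users.owner
mkt | eve
After ORDER BY (1 rows):
users.dept | users.owner
mkt | eve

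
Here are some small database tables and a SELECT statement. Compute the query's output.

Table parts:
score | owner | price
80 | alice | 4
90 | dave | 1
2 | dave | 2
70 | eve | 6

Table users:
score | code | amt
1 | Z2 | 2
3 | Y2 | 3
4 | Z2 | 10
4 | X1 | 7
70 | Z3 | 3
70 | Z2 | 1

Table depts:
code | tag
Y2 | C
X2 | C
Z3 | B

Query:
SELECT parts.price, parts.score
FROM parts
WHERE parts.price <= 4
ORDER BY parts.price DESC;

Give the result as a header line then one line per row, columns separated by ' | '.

After WHERE (3 rows):
parts.score | parts.owner | parts.price
80 | alice | 4
90 | dave | 1
2 | dave | 2
After SELECT (3 rows):
parts.price | parts.score
4 | 80
1 | 90
2 | 2
After ORDER BY (3 rows):
parts.price | parts.score
4 | 80
2 | 2
1 | 90

== RESULT ==
parts.price | parts.score
4 | 80
2 | 2
1 | 90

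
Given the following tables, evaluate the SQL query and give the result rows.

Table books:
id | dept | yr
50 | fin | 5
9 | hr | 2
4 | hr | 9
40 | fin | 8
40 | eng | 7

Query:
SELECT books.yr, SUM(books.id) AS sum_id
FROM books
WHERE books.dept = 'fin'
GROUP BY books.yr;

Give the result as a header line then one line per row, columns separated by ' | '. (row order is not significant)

== RESULT ==
books.yr | sum_id
5 | 50
8 | 40

Derivation:
After WHERE (2 rows):
books.id | books.dept | books.yr
50 | fin | 5
40 | fin | 8
After GROUP BY (2 rows):
books.yr | sum_id
5 | 50
8 | 40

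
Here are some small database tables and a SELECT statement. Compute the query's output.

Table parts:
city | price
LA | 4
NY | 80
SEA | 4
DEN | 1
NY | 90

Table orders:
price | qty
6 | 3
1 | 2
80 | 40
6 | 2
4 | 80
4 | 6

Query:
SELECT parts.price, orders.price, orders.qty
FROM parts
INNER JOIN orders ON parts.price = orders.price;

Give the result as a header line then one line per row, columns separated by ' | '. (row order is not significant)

After JOIN orders (6 rows):
parts.city | parts.price | orders.price | orders.qty
LA | 4 | 4 | 80
LA | 4 | 4 | 6
NY | 80 | 80 | 40
SEA | 4 | 4 | 80
SEA | 4 | 4 | 6
DEN | 1 | 1 | 2
After SELECT (6 rows):
parts.price | orders.price | orders.qty
4 | 4 | 80
4 | 4 | 6
80 | 80 | 40
4 | 4 | 80
4 | 4 | 6
1 | 1 | 2

== RESULT ==
parts.price | orders.price | orders.qty
4 | 4 | 80
4 | 4 | 6
80 | 80 | 40
4 | 4 | 80
4 | 4 | 6
1 | 1 | 2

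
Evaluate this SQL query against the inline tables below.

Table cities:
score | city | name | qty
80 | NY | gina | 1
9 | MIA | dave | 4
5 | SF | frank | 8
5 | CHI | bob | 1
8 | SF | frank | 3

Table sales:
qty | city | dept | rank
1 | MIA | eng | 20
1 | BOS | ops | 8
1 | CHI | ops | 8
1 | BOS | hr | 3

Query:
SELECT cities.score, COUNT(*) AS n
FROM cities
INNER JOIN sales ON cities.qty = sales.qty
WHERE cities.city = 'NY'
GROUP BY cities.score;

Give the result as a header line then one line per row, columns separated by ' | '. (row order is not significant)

== RESULT ==
cities.score | n
80 | 4

Derivation:
After JOIN sales (8 rows):
cities.score | cities.city | cities.name | cities.qty | sales.qty | sales.city | sales.dept | sales.rank
80 | NY | gina | 1 | 1 | MIA | eng | 20
80 | NY | gina | 1 | 1 | BOS | ops | 8
80 | NY | gina | 1 | 1 | CHI | ops | 8
80 | NY | gina | 1 | 1 | BOS | hr | 3
5 | CHI | bob | 1 | 1 | MIA | eng | 20
5 | CHI | bob | 1 | 1 | BOS | ops | 8
5 | CHI | bob | 1 | 1 | CHI | ops | 8
5 | CHI | bob | 1 | 1 | BOS | hr | 3
After WHERE (4 rows):
cities.score | cities.city | cities.name | cities.qty | sales.qty | sales.city | sales.dept | sales.rank
80 | NY | gina | 1 | 1 | MIA | eng | 20
80 | NY | gina | 1 | 1 | BOS | ops | 8
80 | NY | gina | 1 | 1 | CHI | ops | 8
80 | NY | gina | 1 | 1 | BOS | hr | 3
After GROUP BY (1 rows):
cities.score | n
80 | 4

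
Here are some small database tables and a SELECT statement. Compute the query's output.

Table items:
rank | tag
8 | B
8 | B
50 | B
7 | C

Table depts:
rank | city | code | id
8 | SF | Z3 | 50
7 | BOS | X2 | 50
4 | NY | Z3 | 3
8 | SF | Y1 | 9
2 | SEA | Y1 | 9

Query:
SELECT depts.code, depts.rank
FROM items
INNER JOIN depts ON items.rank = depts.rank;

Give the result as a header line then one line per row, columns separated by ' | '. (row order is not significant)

== RESULT ==
depts.code | depts.rank
Z3 | 8
Y1 | 8
Z3 | 8
Y1 | 8
X2 | 7

Derivation:
After JOIN depts (5 rows):
items.rank | items.tag | depts.rank | depts.city | depts.code | depts.id
8 | B | 8 | SF | Z3 | 50
8 | B | 8 | SF | Y1 | 9
8 | B | 8 | SF | Z3 | 50
8 | B | 8 | SF | Y1 | 9
7 | C | 7 | BOS | X2 | 50
After SELECT (5 rows):
depts.code | depts.rank
Z3 | 8
Y1 | 8
Z3 | 8
Y1 | 8
X2 | 7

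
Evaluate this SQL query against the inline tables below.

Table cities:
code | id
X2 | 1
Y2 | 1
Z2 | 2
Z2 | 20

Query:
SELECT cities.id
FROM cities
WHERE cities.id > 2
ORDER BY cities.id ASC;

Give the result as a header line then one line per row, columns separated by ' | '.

== RESULT ==
cities.id
20

Derivation:
After WHERE (1 rows):
cities.code | cities.id
Z2 | 20
After SELECT (1 rows):
cities.id
20
After ORDER BY (1 rows):
cities.id
20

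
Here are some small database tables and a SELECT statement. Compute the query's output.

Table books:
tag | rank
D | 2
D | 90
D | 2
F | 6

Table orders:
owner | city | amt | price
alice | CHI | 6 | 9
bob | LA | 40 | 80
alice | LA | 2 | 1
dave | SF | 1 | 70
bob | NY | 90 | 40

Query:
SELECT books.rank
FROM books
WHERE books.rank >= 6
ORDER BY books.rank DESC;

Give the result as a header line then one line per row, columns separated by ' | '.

== RESULT ==
books.rank
90
6

Derivation:
After WHERE (2 rows):
books.tag | books.rank
D | 90
F | 6
After SELECT (2 rows):
books.rank
90
6
After ORDER BY (2 rows):
books.rank
90
6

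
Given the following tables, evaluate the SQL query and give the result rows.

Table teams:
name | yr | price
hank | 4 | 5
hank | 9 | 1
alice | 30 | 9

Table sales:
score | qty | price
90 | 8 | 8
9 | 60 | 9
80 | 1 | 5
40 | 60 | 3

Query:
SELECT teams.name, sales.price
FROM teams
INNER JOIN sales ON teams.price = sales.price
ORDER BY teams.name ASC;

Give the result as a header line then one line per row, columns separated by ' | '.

After JOIN sales (2 rows):
teams.name | teams.yr | teams.price | sales.score | sales.qty | sales.price
hank | 4 | 5 | 80 | 1 | 5
alice | 30 | 9 | 9 | 60 | 9
After SELECT (2 rows):
teams.name | sales.price
hank | 5
alice | 9
After ORDER BY (2 rows):
teams.name | sales.price
alice | 9
hank | 5

== RESULT ==
teams.name | sales.price
alice | 9
hank | 5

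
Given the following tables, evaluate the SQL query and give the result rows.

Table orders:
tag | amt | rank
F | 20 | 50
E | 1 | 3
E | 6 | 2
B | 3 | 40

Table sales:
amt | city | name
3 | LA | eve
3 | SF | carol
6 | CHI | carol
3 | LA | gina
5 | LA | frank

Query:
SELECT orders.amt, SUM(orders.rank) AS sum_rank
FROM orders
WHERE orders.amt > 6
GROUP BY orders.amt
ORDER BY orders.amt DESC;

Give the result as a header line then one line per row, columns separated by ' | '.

After WHERE (1 rows):
orders.tag | orders.amt | orders.rank
F | 20 | 50
After GROUP BY (1 rows):
orders.amt | sum_rank
20 | 50
After ORDER BY (1 rows):
orders.amt | sum_rank
20 | 50

== RESULT ==
orders.amt | sum_rank
20 | 50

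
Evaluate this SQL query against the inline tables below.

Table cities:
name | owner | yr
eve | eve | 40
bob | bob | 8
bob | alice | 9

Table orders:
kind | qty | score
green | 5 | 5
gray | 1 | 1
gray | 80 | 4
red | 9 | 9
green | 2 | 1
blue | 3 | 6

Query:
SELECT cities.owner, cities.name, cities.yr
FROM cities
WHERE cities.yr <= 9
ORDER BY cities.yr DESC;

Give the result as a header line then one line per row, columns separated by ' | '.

== RESULT ==
cities.owner | cities.name | cities.yr
alice | bob | 9
bob | bob | 8

Derivation:
After WHERE (2 rows):
cities.name | cities.owner | cities.yr
bob | bob | 8
bob | alice | 9
After SELECT (2 rows):
cities.owner | cities.name | cities.yr
bob | bob | 8
alice | bob | 9
After ORDER BY (2 rows):
cities.owner | cities.name | cities.yr
alice | bob | 9
bob | bob | 8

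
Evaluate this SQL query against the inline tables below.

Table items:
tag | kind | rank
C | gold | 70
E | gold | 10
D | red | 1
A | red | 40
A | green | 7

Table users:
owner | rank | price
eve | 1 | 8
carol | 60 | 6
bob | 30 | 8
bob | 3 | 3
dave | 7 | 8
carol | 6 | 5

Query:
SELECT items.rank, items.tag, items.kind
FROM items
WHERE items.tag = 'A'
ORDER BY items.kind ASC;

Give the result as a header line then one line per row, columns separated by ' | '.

== RESULT ==
items.rank | items.tag | items.kind
7 | A | green
40 | A | red

Derivation:
After WHERE (2 rows):
items.tag | items.kind | items.rank
A | red | 40
A | green | 7
After SELECT (2 rows):
items.rank | items.tag | items.kind
40 | A | red
7 | A | green
After ORDER BY (2 rows):
items.rank | items.tag | items.kind
7 | A | green
40 | A | red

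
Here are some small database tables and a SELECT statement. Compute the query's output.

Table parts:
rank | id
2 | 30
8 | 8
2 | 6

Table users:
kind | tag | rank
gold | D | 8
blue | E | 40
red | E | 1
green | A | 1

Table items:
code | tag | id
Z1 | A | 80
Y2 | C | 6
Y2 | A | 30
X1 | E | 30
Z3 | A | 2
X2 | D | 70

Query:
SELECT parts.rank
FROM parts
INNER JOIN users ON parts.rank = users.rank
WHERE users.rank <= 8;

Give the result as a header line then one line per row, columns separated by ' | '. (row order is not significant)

After JOIN users (1 rows):
parts.rank | parts.id | users.kind | users.tag | users.rank
8 | 8 | gold | D | 8
After WHERE (1 rows):
parts.rank | parts.id | users.kind | users.tag | users.rank
8 | 8 | gold | D | 8
After SELECT (1 rows):
parts.rank
8

== RESULT ==
parts.rank
8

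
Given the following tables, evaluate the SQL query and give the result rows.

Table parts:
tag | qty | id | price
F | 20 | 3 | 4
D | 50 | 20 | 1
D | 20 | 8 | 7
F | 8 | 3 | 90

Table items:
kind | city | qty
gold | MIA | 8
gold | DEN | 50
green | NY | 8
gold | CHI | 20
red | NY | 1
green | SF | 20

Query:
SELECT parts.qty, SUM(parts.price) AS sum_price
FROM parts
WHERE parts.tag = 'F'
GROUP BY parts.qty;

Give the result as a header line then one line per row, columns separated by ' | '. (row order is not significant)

== RESULT ==
parts.qty | sum_price
20 | 4
8 | 90

Derivation:
After WHERE (2 rows):
parts.tag | parts.qty | parts.id | parts.price
F | 20 | 3 | 4
F | 8 | 3 | 90
After GROUP BY (2 rows):
parts.qty | sum_price
20 | 4
8 | 90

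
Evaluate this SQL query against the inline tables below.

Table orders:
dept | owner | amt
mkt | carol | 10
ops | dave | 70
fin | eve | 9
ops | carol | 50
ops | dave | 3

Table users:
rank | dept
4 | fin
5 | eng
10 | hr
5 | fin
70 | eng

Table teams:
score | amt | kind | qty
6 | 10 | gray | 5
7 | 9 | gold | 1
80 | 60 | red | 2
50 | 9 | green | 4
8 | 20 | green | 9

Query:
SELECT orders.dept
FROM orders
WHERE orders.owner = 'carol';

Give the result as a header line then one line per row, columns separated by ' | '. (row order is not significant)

== RESULT ==
orders.dept
mkt
ops

Derivation:
After WHERE (2 rows):
orders.dept | orders.owner | orders.amt
mkt | carol | 10
ops | carol | 50
After SELECT (2 rows):
orders.dept
mkt
ops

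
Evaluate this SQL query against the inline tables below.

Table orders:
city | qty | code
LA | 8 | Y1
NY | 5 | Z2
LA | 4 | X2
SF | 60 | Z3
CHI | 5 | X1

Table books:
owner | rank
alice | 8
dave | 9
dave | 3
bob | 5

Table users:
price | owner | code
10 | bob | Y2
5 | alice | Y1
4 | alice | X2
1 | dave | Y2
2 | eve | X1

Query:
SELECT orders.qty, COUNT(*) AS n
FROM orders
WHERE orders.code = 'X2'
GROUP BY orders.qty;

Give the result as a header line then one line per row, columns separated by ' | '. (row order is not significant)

== RESULT ==
orders.qty | n
4 | 1

Derivation:
After WHERE (1 rows):
orders.city | orders.qty | orders.code
LA | 4 | X2
After GROUP BY (1 rows):
orders.qty | n
4 | 1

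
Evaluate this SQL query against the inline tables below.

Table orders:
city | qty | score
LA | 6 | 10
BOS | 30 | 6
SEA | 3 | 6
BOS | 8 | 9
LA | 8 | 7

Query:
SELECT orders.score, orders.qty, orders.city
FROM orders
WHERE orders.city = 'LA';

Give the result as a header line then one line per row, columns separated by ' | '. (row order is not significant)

== RESULT ==
orders.score | orders.qty | orders.city
10 | 6 | LA
7 | 8 | LA

Derivation:
After WHERE (2 rows):
orders.city | orders.qty | orders.score
LA | 6 | 10
LA | 8 | 7
After SELECT (2 rows):
orders.score | orders.qty | orders.city
10 | 6 | LA
7 | 8 | LA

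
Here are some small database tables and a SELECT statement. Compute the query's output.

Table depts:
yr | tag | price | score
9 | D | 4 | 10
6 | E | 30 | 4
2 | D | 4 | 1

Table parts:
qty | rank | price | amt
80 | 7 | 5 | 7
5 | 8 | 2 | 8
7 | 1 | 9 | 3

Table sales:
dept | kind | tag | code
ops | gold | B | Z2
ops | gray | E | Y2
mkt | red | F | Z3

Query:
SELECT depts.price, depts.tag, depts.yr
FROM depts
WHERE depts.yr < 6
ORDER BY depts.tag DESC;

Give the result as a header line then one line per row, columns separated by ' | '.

After WHERE (1 rows):
depts.yr | depts.tag | depts.price | depts.score
2 | D | 4 | 1
After SELECT (1 rows):
depts.price | depts.tag | depts.yr
4 | D | 2
After ORDER BY (1 rows):
depts.price | depts.tag | depts.yr
4 | D | 2

== RESULT ==
depts.price | depts.tag | depts.yr
4 | D | 2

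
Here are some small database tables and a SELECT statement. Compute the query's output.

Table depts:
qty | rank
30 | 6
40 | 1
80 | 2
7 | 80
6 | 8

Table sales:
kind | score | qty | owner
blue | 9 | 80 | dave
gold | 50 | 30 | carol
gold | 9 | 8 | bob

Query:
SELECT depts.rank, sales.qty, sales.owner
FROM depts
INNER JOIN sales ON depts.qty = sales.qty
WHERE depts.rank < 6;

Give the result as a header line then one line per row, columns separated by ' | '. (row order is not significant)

== RESULT ==
depts.rank | sales.qty | sales.owner
2 | 80 | dave

Derivation:
After JOIN sales (2 rows):
depts.qty | depts.rank | sales.kind | sales.score | sales.qty | sales.owner
30 | 6 | gold | 50 | 30 | carol
80 | 2 | blue | 9 | 80 | dave
After WHERE (1 rows):
depts.qty | depts.rank | sales.kind | sales.score | sales.qty | sales.owner
80 | 2 | blue | 9 | 80 | dave
After SELECT (1 rows):
depts.rank | sales.qty | sales.owner
2 | 80 | dave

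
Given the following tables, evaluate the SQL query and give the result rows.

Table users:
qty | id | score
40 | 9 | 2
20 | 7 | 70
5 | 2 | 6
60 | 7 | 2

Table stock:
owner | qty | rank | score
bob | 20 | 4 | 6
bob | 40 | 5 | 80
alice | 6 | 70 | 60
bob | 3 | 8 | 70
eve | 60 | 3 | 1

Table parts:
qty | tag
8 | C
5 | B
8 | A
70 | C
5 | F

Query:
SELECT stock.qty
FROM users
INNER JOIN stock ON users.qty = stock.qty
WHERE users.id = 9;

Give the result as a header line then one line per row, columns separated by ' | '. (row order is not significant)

After JOIN stock (3 rows):
users.qty | users.id | users.score | stock.owner | stock.qty | stock.rank | stock.score
40 | 9 | 2 | bob | 40 | 5 | 80
20 | 7 | 70 | bob | 20 | 4 | 6
60 | 7 | 2 | eve | 60 | 3 | 1
After WHERE (1 rows):
users.qty | users.id | users.score | stock.owner | stock.qty | stock.rank | stock.score
40 | 9 | 2 | bob | 40 | 5 | 80
After SELECT (1 rows):
stock.qty
40

== RESULT ==
stock.qty
40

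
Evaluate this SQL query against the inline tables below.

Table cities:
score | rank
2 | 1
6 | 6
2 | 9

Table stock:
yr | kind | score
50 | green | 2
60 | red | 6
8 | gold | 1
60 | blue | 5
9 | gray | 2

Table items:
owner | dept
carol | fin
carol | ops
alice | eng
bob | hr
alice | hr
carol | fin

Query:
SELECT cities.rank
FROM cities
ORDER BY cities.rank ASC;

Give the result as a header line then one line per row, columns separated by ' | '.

== RESULT ==
cities.rank
1
6
9

Derivation:
After SELECT (3 rows):
cities.rank
1
6
9
After ORDER BY (3 rows):
cities.rank
1
6
9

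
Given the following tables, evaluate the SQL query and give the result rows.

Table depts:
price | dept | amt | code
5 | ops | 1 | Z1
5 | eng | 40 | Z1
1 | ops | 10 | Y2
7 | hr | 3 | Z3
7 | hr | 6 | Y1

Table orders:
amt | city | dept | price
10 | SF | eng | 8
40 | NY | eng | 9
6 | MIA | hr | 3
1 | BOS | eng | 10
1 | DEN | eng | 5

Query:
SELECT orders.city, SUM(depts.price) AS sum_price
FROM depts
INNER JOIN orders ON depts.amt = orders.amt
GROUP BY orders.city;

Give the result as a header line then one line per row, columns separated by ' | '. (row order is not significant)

After JOIN orders (5 rows):
depts.price | depts.dept | depts.amt | depts.code | orders.amt | orders.city | orders.dept | orders.price
5 | ops | 1 | Z1 | 1 | BOS | eng | 10
5 | ops | 1 | Z1 | 1 | DEN | eng | 5
5 | eng | 40 | Z1 | 40 | NY | eng | 9
1 | ops | 10 | Y2 | 10 | SF | eng | 8
7 | hr | 6 | Y1 | 6 | MIA | hr | 3
After GROUP BY (5 rows):
orders.city | sum_price
BOS | 5
DEN | 5
NY | 5
SF | 1
MIA | 7

== RESULT ==
orders.city | sum_price
BOS | 5
DEN | 5
NY | 5
SF | 1
MIA | 7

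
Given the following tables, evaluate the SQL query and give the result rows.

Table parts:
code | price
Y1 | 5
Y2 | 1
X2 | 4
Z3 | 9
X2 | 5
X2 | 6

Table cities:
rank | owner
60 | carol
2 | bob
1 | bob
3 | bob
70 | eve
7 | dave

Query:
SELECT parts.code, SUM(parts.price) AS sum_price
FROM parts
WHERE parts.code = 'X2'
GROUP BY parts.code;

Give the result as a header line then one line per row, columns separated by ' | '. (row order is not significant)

== RESULT ==
parts.code | sum_price
X2 | 15

Derivation:
After WHERE (3 rows):
parts.code | parts.price
X2 | 4
X2 | 5
X2 | 6
After GROUP BY (1 rows):
parts.code | sum_price
X2 | 15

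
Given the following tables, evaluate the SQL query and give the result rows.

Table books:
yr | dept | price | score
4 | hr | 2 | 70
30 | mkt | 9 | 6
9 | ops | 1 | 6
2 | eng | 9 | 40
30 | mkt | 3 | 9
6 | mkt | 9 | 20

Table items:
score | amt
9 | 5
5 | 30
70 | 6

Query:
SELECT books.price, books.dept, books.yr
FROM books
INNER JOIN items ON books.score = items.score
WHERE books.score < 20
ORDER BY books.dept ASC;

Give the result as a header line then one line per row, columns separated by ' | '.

== RESULT ==
books.price | books.dept | books.yr
3 | mkt | 30

Derivation:
After JOIN items (2 rows):
books.yr | books.dept | books.price | books.score | items.score | items.amt
4 | hr | 2 | 70 | 70 | 6
30 | mkt | 3 | 9 | 9 | 5
After WHERE (1 rows):
books.yr | books.dept | books.price | books.score | items.score | items.amt
30 | mkt | 3 | 9 | 9 | 5
After SELECT (1 rows):
books.price | books.dept | books.yr
3 | mkt | 30
After ORDER BY (1 rows):
books.price | books.dept | books.yr
3 | mkt | 30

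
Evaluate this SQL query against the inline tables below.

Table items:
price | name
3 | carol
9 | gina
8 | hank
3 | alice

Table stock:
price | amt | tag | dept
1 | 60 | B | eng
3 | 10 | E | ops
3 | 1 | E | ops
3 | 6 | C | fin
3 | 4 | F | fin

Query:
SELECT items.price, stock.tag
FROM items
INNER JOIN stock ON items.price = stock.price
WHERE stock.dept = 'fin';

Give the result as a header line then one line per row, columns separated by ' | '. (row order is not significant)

After JOIN stock (8 rows):
items.price | items.name | stock.price | stock.amt | stock.tag | stock.dept
3 | carol | 3 | 10 | E | ops
3 | carol | 3 | 1 | E | ops
3 | carol | 3 | 6 | C | fin
3 | carol | 3 | 4 | F | fin
3 | alice | 3 | 10 | E | ops
3 | alice | 3 | 1 | E | ops
3 | alice | 3 | 6 | C | fin
3 | alice | 3 | 4 | F | fin
After WHERE (4 rows):
items.price | items.name | stock.price | stock.amt | stock.tag | stock.dept
3 | carol | 3 | 6 | C | fin
3 | carol | 3 | 4 | F | fin
3 | alice | 3 | 6 | C | fin
3 | alice | 3 | 4 | F | fin
After SELECT (4 rows):
items.price | stock.tag
3 | C
3 | F
3 | C
3 | F

== RESULT ==
items.price | stock.tag
3 | C
3 | F
3 | C
3 | F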